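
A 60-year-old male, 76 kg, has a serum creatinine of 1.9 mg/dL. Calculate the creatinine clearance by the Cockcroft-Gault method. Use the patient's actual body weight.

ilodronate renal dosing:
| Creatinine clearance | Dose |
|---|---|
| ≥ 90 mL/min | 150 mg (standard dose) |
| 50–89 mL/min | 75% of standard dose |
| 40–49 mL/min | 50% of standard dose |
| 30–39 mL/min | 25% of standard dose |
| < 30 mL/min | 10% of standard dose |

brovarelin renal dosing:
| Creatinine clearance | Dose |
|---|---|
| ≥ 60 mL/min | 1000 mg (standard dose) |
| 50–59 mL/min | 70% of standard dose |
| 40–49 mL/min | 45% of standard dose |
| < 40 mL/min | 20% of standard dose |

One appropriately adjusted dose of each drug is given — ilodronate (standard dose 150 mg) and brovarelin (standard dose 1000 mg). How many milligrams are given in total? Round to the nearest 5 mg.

525 mg

CrCl = (140 − 60) × 76 / (72 × 1.9) = 6080.0 / 136.80 ≈ 44.4 mL/min
CrCl ≈ 44 mL/min.
ilodronate: 40–49 mL/min → 50% of 150 mg = 75 mg.
brovarelin: 40–49 mL/min → 45% of 1000 mg = 450 mg.
Total = 75 + 450 = 525 mg.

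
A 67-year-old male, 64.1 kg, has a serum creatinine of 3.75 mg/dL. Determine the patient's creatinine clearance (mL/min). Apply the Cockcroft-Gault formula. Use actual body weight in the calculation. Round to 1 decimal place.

17.3 mL/min

CrCl = (140 − 67) × 64.1 / (72 × 3.75) = 4679.3 / 270.00 ≈ 17.3 mL/min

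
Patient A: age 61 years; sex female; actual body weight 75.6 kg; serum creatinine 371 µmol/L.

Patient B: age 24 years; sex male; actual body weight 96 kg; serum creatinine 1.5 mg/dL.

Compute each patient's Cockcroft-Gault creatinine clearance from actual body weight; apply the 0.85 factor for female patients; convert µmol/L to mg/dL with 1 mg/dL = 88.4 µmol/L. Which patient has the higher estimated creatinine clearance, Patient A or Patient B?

Patient A: SCr = 371 / 88.4 = 4.197 mg/dL
Patient A: CrCl = (140 − 61) × 75.6 / (72 × 4.197) × 0.85 = 5972.4 / 302.18 × 0.85 ≈ 16.8 mL/min
Patient B: CrCl = (140 − 24) × 96 / (72 × 1.5) = 11136.0 / 108.00 ≈ 103.1 mL/min
16.8 vs 103.1 mL/min → Patient B is higher.

Patient B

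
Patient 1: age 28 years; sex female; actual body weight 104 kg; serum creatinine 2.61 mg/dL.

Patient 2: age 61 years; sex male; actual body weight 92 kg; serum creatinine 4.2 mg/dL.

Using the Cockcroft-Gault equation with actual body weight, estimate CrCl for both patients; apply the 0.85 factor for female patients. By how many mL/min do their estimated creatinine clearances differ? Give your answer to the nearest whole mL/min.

Patient 1: CrCl = (140 − 28) × 104 / (72 × 2.61) × 0.85 = 11648.0 / 187.92 × 0.85 ≈ 52.7 mL/min
Patient 2: CrCl = (140 − 61) × 92 / (72 × 4.2) = 7268.0 / 302.40 ≈ 24.0 mL/min
|52.7 − 24.0| = 28.7 mL/min

29 mL/min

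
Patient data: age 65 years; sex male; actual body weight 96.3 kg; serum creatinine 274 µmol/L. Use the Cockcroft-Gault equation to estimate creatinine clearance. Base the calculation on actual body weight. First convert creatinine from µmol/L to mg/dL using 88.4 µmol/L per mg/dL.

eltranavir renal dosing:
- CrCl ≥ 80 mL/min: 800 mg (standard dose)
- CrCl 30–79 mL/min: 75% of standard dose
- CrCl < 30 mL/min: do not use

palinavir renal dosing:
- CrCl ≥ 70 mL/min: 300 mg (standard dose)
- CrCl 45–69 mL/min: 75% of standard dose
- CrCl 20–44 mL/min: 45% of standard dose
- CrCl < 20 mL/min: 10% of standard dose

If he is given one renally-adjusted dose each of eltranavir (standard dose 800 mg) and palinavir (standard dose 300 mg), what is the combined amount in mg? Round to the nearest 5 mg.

735 mg

SCr = 274 / 88.4 = 3.1 mg/dL
CrCl = (140 − 65) × 96.3 / (72 × 3.1) = 7222.5 / 223.20 ≈ 32.4 mL/min
CrCl ≈ 32 mL/min.
eltranavir: 30–79 mL/min → 75% of 800 mg = 600 mg.
palinavir: 20–44 mL/min → 45% of 300 mg = 135 mg.
Total = 600 + 135 = 735 mg.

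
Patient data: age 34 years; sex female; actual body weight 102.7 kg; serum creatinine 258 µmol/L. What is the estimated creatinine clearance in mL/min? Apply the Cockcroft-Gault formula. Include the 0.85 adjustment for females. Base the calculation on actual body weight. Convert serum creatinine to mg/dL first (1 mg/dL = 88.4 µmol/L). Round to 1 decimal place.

SCr = 258 / 88.4 = 2.919 mg/dL
CrCl = (140 − 34) × 102.7 / (72 × 2.919) × 0.85 = 10886.2 / 210.17 × 0.85 ≈ 44.0 mL/min

44.0 mL/min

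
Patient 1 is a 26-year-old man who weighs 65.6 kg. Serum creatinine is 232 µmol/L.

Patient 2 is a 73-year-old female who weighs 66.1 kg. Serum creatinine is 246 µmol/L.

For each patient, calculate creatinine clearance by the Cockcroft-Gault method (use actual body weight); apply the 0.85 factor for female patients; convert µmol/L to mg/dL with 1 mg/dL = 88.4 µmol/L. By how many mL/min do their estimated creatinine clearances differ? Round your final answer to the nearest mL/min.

Patient 1: SCr = 232 / 88.4 = 2.624 mg/dL
Patient 1: CrCl = (140 − 26) × 65.6 / (72 × 2.624) = 7478.4 / 188.93 ≈ 39.6 mL/min
Patient 2: SCr = 246 / 88.4 = 2.783 mg/dL
Patient 2: CrCl = (140 − 73) × 66.1 / (72 × 2.783) × 0.85 = 4428.7 / 200.38 × 0.85 ≈ 18.8 mL/min
|39.6 − 18.8| = 20.8 mL/min

21 mL/min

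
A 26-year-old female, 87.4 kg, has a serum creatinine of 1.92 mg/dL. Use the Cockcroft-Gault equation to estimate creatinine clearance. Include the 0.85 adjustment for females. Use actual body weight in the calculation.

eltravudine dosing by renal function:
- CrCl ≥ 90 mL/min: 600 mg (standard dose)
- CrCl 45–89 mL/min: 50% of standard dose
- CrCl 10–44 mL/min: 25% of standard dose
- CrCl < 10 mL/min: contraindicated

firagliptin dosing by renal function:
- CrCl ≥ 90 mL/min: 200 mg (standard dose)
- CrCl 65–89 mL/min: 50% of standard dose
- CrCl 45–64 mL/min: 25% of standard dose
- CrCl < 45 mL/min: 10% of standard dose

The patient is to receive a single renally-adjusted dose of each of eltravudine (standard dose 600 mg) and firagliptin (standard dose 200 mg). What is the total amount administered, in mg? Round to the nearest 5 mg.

CrCl = (140 − 26) × 87.4 / (72 × 1.92) × 0.85 = 9963.6 / 138.24 × 0.85 ≈ 61.3 mL/min
CrCl ≈ 61 mL/min.
eltravudine: 45–89 mL/min → 50% of 600 mg = 300 mg.
firagliptin: 45–64 mL/min → 25% of 200 mg = 50 mg.
Total = 300 + 50 = 350 mg.

350 mg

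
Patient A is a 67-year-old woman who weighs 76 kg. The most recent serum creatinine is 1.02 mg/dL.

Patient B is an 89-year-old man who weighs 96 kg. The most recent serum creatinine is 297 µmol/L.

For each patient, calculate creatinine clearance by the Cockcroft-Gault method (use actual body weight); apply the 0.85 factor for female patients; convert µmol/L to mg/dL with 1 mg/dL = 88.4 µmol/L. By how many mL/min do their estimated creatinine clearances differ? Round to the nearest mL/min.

Patient A: CrCl = (140 − 67) × 76 / (72 × 1.02) × 0.85 = 5548.0 / 73.44 × 0.85 ≈ 64.2 mL/min
Patient B: SCr = 297 / 88.4 = 3.36 mg/dL
Patient B: CrCl = (140 − 89) × 96 / (72 × 3.36) = 4896.0 / 241.92 ≈ 20.2 mL/min
|64.2 − 20.2| = 44.0 mL/min

44 mL/min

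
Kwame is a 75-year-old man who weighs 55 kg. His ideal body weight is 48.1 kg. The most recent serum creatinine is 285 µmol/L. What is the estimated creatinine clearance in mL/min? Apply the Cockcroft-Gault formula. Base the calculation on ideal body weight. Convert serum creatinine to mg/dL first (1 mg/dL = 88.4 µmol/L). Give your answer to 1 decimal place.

13.5 mL/min

SCr = 285 / 88.4 = 3.224 mg/dL
CrCl = (140 − 75) × 48.1 / (72 × 3.224) = 3126.5 / 232.13 ≈ 13.5 mL/min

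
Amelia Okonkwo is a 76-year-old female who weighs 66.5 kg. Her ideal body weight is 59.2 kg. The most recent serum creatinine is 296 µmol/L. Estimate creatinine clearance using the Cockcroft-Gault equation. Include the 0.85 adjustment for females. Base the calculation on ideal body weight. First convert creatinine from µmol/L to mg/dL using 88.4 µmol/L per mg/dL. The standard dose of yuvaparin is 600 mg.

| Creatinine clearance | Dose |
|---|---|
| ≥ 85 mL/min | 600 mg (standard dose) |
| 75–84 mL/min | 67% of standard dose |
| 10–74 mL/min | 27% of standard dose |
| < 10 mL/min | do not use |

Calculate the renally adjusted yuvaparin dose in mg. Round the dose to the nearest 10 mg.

SCr = 296 / 88.4 = 3.348 mg/dL
CrCl = (140 − 76) × 59.2 / (72 × 3.348) × 0.85 = 3788.8 / 241.06 × 0.85 ≈ 13.4 mL/min
CrCl ≈ 13 mL/min → bracket 10–74 mL/min.
27% of 600 mg = 162 mg → 160 mg

160 mg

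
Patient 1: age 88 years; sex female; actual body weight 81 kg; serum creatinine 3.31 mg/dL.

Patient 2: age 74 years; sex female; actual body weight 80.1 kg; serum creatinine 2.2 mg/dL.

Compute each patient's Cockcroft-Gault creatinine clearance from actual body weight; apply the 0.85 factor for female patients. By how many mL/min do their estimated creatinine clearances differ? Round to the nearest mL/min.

Patient 1: CrCl = (140 − 88) × 81 / (72 × 3.31) × 0.85 = 4212.0 / 238.32 × 0.85 ≈ 15.0 mL/min
Patient 2: CrCl = (140 − 74) × 80.1 / (72 × 2.2) × 0.85 = 5286.6 / 158.40 × 0.85 ≈ 28.4 mL/min
|15.0 − 28.4| = 13.4 mL/min

13 mL/min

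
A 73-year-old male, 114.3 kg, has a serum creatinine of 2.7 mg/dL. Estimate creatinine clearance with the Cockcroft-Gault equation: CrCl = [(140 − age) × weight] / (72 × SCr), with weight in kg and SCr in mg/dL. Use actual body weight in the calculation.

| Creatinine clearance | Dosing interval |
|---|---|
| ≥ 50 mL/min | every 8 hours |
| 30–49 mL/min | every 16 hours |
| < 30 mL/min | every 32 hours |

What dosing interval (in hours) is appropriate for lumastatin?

CrCl = (140 − 73) × 114.3 / (72 × 2.7) = 7658.1 / 194.40 ≈ 39.4 mL/min
CrCl ≈ 39 mL/min → bracket 30–49 mL/min → every 16 hours.

every 16 hours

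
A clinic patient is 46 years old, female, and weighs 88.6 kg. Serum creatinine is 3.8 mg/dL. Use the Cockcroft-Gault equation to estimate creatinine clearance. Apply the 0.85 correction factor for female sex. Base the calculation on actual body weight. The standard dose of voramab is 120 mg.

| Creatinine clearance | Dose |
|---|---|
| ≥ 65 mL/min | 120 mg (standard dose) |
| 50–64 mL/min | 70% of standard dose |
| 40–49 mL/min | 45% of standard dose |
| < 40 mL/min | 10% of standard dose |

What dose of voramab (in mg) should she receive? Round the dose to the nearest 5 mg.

10 mg

CrCl = (140 − 46) × 88.6 / (72 × 3.8) × 0.85 = 8328.4 / 273.60 × 0.85 ≈ 25.9 mL/min
CrCl ≈ 26 mL/min → bracket < 40 mL/min.
10% of 120 mg = 12 mg → 10 mg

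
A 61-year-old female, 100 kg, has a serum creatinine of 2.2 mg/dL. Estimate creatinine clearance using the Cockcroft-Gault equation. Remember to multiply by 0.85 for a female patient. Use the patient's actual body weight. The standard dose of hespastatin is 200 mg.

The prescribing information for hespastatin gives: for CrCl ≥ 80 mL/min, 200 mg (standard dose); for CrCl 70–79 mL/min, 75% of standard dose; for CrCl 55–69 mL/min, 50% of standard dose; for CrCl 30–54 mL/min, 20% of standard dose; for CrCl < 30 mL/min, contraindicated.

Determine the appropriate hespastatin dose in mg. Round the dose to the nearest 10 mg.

40 mg

CrCl = (140 − 61) × 100 / (72 × 2.2) × 0.85 = 7900.0 / 158.40 × 0.85 ≈ 42.4 mL/min
CrCl ≈ 42 mL/min → bracket 30–54 mL/min.
20% of 200 mg = 40 mg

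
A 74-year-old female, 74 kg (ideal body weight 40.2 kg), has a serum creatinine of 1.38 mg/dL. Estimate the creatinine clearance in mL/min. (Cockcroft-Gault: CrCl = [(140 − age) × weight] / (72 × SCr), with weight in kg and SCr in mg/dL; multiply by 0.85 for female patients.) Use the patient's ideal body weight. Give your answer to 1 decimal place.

22.7 mL/min

CrCl = (140 − 74) × 40.2 / (72 × 1.38) × 0.85 = 2653.2 / 99.36 × 0.85 ≈ 22.7 mL/min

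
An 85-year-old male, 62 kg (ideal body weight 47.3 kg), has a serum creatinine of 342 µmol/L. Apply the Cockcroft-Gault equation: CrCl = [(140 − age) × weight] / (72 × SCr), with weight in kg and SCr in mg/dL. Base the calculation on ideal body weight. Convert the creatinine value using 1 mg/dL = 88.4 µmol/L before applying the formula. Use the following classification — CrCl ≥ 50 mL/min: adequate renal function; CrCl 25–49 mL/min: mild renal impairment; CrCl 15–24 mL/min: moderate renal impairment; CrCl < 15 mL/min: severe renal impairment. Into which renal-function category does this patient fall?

severe renal impairment

SCr = 342 / 88.4 = 3.869 mg/dL
CrCl = (140 − 85) × 47.3 / (72 × 3.869) = 2601.5 / 278.57 ≈ 9.3 mL/min
9 mL/min falls in the 'severe renal impairment' range.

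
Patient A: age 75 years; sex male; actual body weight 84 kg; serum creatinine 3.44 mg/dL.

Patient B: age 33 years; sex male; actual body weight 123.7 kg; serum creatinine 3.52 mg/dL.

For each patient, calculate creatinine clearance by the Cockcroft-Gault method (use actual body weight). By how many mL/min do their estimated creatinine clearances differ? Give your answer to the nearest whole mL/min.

Patient A: CrCl = (140 − 75) × 84 / (72 × 3.44) = 5460.0 / 247.68 ≈ 22.0 mL/min
Patient B: CrCl = (140 − 33) × 123.7 / (72 × 3.52) = 13235.9 / 253.44 ≈ 52.2 mL/min
|22.0 − 52.2| = 30.2 mL/min

30 mL/min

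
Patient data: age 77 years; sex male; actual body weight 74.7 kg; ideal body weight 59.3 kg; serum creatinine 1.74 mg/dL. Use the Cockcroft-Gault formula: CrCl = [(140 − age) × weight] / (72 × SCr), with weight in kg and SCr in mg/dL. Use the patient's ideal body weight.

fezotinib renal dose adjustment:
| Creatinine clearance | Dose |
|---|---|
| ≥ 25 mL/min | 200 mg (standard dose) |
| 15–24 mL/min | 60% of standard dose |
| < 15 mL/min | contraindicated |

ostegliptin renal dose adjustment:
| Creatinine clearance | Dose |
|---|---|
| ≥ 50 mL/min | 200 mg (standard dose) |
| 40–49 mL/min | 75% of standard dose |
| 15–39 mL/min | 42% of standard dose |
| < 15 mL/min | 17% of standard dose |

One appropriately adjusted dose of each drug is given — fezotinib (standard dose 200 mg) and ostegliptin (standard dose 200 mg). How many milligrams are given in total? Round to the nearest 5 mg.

285 mg

CrCl = (140 − 77) × 59.3 / (72 × 1.74) = 3735.9 / 125.28 ≈ 29.8 mL/min
CrCl ≈ 30 mL/min.
fezotinib: ≥ 25 mL/min → 100% of 200 mg = 200 mg.
ostegliptin: 15–39 mL/min → 42% of 200 mg = 84 mg.
Total = 200 + 84 = 284 mg.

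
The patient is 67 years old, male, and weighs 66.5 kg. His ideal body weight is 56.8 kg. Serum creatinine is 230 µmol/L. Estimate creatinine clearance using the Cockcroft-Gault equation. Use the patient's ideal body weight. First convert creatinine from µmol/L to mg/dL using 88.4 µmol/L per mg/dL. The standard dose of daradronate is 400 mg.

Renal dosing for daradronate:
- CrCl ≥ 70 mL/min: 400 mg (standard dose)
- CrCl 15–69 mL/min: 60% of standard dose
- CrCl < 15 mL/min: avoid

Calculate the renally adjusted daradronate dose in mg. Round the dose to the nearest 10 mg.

SCr = 230 / 88.4 = 2.602 mg/dL
CrCl = (140 − 67) × 56.8 / (72 × 2.602) = 4146.4 / 187.34 ≈ 22.1 mL/min
CrCl ≈ 22 mL/min → bracket 15–69 mL/min.
60% of 400 mg = 240 mg

240 mg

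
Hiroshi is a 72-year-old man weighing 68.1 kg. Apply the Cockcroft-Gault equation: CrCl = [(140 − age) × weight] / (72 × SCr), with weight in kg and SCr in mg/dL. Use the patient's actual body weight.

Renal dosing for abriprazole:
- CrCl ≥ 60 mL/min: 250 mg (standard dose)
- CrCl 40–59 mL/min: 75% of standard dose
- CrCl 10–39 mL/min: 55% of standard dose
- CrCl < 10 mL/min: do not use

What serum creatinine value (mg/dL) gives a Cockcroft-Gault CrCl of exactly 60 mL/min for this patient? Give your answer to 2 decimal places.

Standard dose requires CrCl ≥ 60 mL/min.
Set (140 − 72) × 68.1 / (72 × SCr) = 60
SCr = (140 − 72) × 68.1 / (72 × 60) = 1.072 mg/dL

1.07 mg/dL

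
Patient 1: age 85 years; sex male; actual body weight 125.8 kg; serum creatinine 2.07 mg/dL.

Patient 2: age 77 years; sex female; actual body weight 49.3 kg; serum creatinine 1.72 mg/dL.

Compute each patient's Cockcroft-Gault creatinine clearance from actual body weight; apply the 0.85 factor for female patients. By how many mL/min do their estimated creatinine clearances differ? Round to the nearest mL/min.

25 mL/min

Patient 1: CrCl = (140 − 85) × 125.8 / (72 × 2.07) = 6919.0 / 149.04 ≈ 46.4 mL/min
Patient 2: CrCl = (140 − 77) × 49.3 / (72 × 1.72) × 0.85 = 3105.9 / 123.84 × 0.85 ≈ 21.3 mL/min
|46.4 − 21.3| = 25.1 mL/min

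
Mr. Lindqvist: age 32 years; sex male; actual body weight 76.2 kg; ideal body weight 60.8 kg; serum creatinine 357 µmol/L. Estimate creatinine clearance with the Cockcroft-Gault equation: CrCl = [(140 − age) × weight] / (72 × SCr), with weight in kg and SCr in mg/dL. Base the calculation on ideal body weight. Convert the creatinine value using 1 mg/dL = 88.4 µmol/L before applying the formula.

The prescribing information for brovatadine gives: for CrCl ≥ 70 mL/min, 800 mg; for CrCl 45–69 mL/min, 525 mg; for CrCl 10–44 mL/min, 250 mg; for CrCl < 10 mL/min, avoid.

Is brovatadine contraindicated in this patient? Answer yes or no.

SCr = 357 / 88.4 = 4.038 mg/dL
CrCl = (140 − 32) × 60.8 / (72 × 4.038) = 6566.4 / 290.74 ≈ 22.6 mL/min
CrCl ≈ 23 mL/min, which is ≥ 10 mL/min.

no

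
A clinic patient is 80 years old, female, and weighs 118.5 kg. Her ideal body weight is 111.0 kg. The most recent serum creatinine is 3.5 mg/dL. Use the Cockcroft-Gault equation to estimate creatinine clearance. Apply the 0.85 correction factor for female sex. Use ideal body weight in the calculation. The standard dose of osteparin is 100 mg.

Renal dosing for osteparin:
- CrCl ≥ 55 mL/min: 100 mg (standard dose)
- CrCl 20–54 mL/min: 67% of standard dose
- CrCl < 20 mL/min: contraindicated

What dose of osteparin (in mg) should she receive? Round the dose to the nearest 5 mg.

65 mg

CrCl = (140 − 80) × 111 / (72 × 3.5) × 0.85 = 6660.0 / 252.00 × 0.85 ≈ 22.5 mL/min
CrCl ≈ 22 mL/min → bracket 20–54 mL/min.
67% of 100 mg = 67 mg → 65 mg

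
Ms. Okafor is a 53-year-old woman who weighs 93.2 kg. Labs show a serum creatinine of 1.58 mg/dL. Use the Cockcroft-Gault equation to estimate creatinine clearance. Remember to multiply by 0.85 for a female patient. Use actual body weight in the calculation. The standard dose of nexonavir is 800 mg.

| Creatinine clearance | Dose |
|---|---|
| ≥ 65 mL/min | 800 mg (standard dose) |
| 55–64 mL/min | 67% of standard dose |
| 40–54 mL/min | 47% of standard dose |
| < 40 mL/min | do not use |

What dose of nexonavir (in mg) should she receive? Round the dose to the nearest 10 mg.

CrCl = (140 − 53) × 93.2 / (72 × 1.58) × 0.85 = 8108.4 / 113.76 × 0.85 ≈ 60.6 mL/min
CrCl ≈ 61 mL/min → bracket 55–64 mL/min.
67% of 800 mg = 536 mg → 540 mg

540 mg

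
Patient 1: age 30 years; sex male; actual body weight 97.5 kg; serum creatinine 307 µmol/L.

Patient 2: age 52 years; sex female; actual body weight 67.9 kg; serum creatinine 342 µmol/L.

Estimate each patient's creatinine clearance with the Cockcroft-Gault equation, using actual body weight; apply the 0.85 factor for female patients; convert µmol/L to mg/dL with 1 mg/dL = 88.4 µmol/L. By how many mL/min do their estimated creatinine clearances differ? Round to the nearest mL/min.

25 mL/min

Patient 1: SCr = 307 / 88.4 = 3.473 mg/dL
Patient 1: CrCl = (140 − 30) × 97.5 / (72 × 3.473) = 10725.0 / 250.06 ≈ 42.9 mL/min
Patient 2: SCr = 342 / 88.4 = 3.869 mg/dL
Patient 2: CrCl = (140 − 52) × 67.9 / (72 × 3.869) × 0.85 = 5975.2 / 278.57 × 0.85 ≈ 18.2 mL/min
|42.9 − 18.2| = 24.7 mL/min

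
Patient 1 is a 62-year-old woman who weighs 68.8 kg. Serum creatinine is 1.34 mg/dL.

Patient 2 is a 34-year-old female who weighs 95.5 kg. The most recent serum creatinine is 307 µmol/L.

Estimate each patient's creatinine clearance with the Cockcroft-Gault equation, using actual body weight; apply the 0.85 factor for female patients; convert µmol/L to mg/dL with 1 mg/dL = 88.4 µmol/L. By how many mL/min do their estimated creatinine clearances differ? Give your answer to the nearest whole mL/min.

Patient 1: CrCl = (140 − 62) × 68.8 / (72 × 1.34) × 0.85 = 5366.4 / 96.48 × 0.85 ≈ 47.3 mL/min
Patient 2: SCr = 307 / 88.4 = 3.473 mg/dL
Patient 2: CrCl = (140 − 34) × 95.5 / (72 × 3.473) × 0.85 = 10123.0 / 250.06 × 0.85 ≈ 34.4 mL/min
|47.3 − 34.4| = 12.9 mL/min

13 mL/min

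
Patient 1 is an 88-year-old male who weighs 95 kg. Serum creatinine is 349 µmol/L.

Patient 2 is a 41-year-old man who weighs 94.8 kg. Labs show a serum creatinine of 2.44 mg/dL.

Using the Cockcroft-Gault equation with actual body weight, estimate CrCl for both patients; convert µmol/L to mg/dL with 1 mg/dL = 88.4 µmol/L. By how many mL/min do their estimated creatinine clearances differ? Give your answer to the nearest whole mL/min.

Patient 1: SCr = 349 / 88.4 = 3.948 mg/dL
Patient 1: CrCl = (140 − 88) × 95 / (72 × 3.948) = 4940.0 / 284.26 ≈ 17.4 mL/min
Patient 2: CrCl = (140 − 41) × 94.8 / (72 × 2.44) = 9385.2 / 175.68 ≈ 53.4 mL/min
|17.4 − 53.4| = 36.0 mL/min

36 mL/min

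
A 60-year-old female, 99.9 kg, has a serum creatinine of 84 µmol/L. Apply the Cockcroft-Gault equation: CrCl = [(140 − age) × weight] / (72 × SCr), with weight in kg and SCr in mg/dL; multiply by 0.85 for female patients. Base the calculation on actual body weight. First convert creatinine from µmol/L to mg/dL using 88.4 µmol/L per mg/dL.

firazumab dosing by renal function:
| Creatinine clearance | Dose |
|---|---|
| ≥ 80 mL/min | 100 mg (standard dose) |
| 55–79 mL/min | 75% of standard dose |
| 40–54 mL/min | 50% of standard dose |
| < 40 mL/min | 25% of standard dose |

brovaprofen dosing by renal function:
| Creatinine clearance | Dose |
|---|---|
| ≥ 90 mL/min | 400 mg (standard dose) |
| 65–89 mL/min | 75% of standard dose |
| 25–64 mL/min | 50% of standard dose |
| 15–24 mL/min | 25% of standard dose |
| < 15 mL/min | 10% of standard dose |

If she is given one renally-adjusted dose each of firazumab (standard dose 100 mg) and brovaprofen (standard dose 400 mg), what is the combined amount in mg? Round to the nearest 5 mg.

SCr = 84 / 88.4 = 0.95 mg/dL
CrCl = (140 − 60) × 99.9 / (72 × 0.95) × 0.85 = 7992.0 / 68.40 × 0.85 ≈ 99.3 mL/min
CrCl ≈ 99 mL/min.
firazumab: ≥ 80 mL/min → 100% of 100 mg = 100 mg.
brovaprofen: ≥ 90 mL/min → 100% of 400 mg = 400 mg.
Total = 100 + 400 = 500 mg.

500 mg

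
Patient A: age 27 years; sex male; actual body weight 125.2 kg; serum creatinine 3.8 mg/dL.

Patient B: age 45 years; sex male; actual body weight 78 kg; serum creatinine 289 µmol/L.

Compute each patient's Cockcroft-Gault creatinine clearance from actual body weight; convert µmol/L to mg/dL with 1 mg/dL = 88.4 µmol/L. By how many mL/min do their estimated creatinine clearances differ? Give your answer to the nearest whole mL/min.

Patient A: CrCl = (140 − 27) × 125.2 / (72 × 3.8) = 14147.6 / 273.60 ≈ 51.7 mL/min
Patient B: SCr = 289 / 88.4 = 3.269 mg/dL
Patient B: CrCl = (140 − 45) × 78 / (72 × 3.269) = 7410.0 / 235.37 ≈ 31.5 mL/min
|51.7 − 31.5| = 20.2 mL/min

20 mL/min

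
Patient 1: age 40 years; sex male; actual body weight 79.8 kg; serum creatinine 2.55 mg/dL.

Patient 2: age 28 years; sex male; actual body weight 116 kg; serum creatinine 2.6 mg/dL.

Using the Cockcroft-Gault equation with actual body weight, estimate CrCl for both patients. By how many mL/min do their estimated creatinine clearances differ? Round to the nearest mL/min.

26 mL/min

Patient 1: CrCl = (140 − 40) × 79.8 / (72 × 2.55) = 7980.0 / 183.60 ≈ 43.5 mL/min
Patient 2: CrCl = (140 − 28) × 116 / (72 × 2.6) = 12992.0 / 187.20 ≈ 69.4 mL/min
|43.5 − 69.4| = 25.9 mL/min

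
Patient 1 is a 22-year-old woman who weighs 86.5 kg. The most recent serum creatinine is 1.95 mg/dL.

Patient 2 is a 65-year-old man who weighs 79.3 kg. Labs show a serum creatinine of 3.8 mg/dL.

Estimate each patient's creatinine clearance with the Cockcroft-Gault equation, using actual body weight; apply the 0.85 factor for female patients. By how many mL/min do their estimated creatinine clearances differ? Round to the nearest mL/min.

40 mL/min

Patient 1: CrCl = (140 − 22) × 86.5 / (72 × 1.95) × 0.85 = 10207.0 / 140.40 × 0.85 ≈ 61.8 mL/min
Patient 2: CrCl = (140 − 65) × 79.3 / (72 × 3.8) = 5947.5 / 273.60 ≈ 21.7 mL/min
|61.8 − 21.7| = 40.1 mL/min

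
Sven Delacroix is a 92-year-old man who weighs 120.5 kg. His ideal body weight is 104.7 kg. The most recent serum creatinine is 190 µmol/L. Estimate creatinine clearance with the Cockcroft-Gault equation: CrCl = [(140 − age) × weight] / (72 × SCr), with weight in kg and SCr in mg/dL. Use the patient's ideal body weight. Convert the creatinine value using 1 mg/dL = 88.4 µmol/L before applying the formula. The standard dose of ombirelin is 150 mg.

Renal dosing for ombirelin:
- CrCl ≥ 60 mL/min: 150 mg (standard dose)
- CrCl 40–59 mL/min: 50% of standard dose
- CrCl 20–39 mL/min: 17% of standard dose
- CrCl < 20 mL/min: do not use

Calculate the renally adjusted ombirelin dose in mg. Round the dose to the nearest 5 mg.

SCr = 190 / 88.4 = 2.149 mg/dL
CrCl = (140 − 92) × 104.7 / (72 × 2.149) = 5025.6 / 154.73 ≈ 32.5 mL/min
CrCl ≈ 32 mL/min → bracket 20–39 mL/min.
17% of 150 mg = 25.5 mg → 25 mg

25 mg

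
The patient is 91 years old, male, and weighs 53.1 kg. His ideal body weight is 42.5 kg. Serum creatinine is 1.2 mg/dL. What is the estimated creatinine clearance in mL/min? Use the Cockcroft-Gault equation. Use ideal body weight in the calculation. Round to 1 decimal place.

CrCl = (140 − 91) × 42.5 / (72 × 1.2) = 2082.5 / 86.40 ≈ 24.1 mL/min

24.1 mL/min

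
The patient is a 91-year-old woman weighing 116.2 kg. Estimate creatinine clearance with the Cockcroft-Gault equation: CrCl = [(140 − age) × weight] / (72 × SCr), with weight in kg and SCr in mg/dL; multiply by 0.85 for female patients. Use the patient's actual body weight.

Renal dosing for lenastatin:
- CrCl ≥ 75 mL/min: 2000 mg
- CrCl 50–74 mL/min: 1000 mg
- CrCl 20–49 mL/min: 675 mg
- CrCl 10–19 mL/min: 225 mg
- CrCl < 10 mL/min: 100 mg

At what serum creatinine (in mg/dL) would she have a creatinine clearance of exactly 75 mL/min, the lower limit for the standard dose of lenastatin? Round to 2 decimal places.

Standard dose requires CrCl ≥ 75 mL/min.
Set (140 − 91) × 116.2 × 0.85 / (72 × SCr) = 75
SCr = (140 − 91) × 116.2 × 0.85 / (72 × 75) = 0.896 mg/dL

0.90 mg/dL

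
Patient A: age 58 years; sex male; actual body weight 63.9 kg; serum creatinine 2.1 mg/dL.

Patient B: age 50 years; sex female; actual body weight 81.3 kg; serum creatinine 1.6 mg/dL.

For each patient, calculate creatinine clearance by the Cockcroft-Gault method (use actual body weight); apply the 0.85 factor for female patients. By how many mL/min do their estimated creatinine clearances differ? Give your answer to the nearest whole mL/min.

19 mL/min

Patient A: CrCl = (140 − 58) × 63.9 / (72 × 2.1) = 5239.8 / 151.20 ≈ 34.7 mL/min
Patient B: CrCl = (140 − 50) × 81.3 / (72 × 1.6) × 0.85 = 7317.0 / 115.20 × 0.85 ≈ 54.0 mL/min
|34.7 − 54.0| = 19.3 mL/min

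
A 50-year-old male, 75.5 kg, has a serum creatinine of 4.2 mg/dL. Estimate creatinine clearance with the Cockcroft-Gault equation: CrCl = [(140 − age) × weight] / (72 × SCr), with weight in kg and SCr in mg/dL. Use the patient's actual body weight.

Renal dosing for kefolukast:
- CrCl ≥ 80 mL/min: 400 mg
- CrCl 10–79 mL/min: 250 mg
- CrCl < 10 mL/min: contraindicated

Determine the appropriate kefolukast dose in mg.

CrCl = (140 − 50) × 75.5 / (72 × 4.2) = 6795.0 / 302.40 ≈ 22.5 mL/min
CrCl ≈ 22 mL/min → bracket 10–79 mL/min.
Dose for this bracket: 250 mg.

250 mg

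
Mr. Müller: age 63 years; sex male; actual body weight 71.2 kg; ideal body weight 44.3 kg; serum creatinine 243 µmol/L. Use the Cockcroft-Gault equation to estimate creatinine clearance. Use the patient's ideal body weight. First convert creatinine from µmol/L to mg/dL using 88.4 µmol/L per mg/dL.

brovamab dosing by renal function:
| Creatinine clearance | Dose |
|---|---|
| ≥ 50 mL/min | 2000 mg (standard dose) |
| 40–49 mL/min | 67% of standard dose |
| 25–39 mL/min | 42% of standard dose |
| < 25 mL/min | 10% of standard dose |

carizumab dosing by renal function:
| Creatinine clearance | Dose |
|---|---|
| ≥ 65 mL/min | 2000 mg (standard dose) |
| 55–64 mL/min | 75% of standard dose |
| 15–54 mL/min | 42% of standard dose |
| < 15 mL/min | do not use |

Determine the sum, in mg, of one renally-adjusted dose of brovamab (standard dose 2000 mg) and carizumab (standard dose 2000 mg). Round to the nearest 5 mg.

1040 mg

SCr = 243 / 88.4 = 2.749 mg/dL
CrCl = (140 − 63) × 44.3 / (72 × 2.749) = 3411.1 / 197.93 ≈ 17.2 mL/min
CrCl ≈ 17 mL/min.
brovamab: < 25 mL/min → 10% of 2000 mg = 200 mg.
carizumab: 15–54 mL/min → 42% of 2000 mg = 840 mg.
Total = 200 + 840 = 1040 mg.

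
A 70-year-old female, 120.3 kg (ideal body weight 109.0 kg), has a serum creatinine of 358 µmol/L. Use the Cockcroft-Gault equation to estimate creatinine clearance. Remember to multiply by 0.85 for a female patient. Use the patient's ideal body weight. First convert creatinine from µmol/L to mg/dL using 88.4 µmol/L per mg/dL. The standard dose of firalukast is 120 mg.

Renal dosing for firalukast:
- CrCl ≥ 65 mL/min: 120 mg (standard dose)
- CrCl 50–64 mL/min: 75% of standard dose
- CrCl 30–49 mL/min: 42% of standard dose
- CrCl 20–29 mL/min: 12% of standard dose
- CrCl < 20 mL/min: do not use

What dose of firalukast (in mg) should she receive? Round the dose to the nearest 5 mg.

SCr = 358 / 88.4 = 4.05 mg/dL
CrCl = (140 − 70) × 109 / (72 × 4.05) × 0.85 = 7630.0 / 291.60 × 0.85 ≈ 22.2 mL/min
CrCl ≈ 22 mL/min → bracket 20–29 mL/min.
12% of 120 mg = 14.4 mg → 15 mg

15 mg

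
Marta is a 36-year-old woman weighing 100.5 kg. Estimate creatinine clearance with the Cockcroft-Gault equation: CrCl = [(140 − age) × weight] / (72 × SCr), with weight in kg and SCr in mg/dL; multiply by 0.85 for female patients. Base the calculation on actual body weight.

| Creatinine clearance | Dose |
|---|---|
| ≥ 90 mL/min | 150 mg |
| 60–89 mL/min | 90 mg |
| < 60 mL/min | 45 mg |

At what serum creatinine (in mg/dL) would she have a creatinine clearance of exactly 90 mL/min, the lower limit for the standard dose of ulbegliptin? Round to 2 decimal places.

1.37 mg/dL

Standard dose requires CrCl ≥ 90 mL/min.
Set (140 − 36) × 100.5 × 0.85 / (72 × SCr) = 90
SCr = (140 − 36) × 100.5 × 0.85 / (72 × 90) = 1.371 mg/dL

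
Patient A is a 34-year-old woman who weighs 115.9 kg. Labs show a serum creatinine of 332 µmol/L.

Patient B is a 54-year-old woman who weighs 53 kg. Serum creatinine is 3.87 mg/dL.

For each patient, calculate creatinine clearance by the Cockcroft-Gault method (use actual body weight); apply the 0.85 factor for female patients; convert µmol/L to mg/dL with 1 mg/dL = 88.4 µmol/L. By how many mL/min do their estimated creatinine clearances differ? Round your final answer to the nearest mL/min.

Patient A: SCr = 332 / 88.4 = 3.756 mg/dL
Patient A: CrCl = (140 − 34) × 115.9 / (72 × 3.756) × 0.85 = 12285.4 / 270.43 × 0.85 ≈ 38.6 mL/min
Patient B: CrCl = (140 − 54) × 53 / (72 × 3.87) × 0.85 = 4558.0 / 278.64 × 0.85 ≈ 13.9 mL/min
|38.6 − 13.9| = 24.7 mL/min

25 mL/min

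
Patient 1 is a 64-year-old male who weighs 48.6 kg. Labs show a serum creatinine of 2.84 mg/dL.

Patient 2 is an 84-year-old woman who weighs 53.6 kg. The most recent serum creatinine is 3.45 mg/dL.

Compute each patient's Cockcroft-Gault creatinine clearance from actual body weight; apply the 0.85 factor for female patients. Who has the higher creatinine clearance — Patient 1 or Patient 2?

Patient 1

Patient 1: CrCl = (140 − 64) × 48.6 / (72 × 2.84) = 3693.6 / 204.48 ≈ 18.1 mL/min
Patient 2: CrCl = (140 − 84) × 53.6 / (72 × 3.45) × 0.85 = 3001.6 / 248.40 × 0.85 ≈ 10.3 mL/min
18.1 vs 10.3 mL/min → Patient 1 is higher.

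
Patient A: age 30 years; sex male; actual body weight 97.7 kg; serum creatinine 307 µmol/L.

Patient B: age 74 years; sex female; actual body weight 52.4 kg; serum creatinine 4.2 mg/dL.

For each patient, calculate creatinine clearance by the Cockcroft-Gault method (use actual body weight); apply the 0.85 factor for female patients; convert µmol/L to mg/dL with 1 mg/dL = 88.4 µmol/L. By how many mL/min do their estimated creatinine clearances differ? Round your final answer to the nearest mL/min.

33 mL/min

Patient A: SCr = 307 / 88.4 = 3.473 mg/dL
Patient A: CrCl = (140 − 30) × 97.7 / (72 × 3.473) = 10747.0 / 250.06 ≈ 43.0 mL/min
Patient B: CrCl = (140 − 74) × 52.4 / (72 × 4.2) × 0.85 = 3458.4 / 302.40 × 0.85 ≈ 9.7 mL/min
|43.0 − 9.7| = 33.3 mL/min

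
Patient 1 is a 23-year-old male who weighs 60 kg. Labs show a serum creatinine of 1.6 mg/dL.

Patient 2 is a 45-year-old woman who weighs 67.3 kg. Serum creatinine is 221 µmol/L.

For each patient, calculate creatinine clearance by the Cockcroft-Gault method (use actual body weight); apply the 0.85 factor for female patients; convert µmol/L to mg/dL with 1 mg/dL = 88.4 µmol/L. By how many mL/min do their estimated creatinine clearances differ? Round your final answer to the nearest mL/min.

31 mL/min

Patient 1: CrCl = (140 − 23) × 60 / (72 × 1.6) = 7020.0 / 115.20 ≈ 60.9 mL/min
Patient 2: SCr = 221 / 88.4 = 2.5 mg/dL
Patient 2: CrCl = (140 − 45) × 67.3 / (72 × 2.5) × 0.85 = 6393.5 / 180.00 × 0.85 ≈ 30.2 mL/min
|60.9 − 30.2| = 30.7 mL/min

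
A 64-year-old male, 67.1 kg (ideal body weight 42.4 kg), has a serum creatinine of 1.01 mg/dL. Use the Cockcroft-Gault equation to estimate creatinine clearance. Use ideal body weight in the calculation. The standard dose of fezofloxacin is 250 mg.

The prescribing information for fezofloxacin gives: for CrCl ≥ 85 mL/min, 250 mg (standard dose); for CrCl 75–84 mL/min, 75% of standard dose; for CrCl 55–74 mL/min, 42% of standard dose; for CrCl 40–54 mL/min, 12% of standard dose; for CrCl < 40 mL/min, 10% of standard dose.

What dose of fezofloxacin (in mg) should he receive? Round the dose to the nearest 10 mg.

30 mg

CrCl = (140 − 64) × 42.4 / (72 × 1.01) = 3222.4 / 72.72 ≈ 44.3 mL/min
CrCl ≈ 44 mL/min → bracket 40–54 mL/min.
12% of 250 mg = 30 mg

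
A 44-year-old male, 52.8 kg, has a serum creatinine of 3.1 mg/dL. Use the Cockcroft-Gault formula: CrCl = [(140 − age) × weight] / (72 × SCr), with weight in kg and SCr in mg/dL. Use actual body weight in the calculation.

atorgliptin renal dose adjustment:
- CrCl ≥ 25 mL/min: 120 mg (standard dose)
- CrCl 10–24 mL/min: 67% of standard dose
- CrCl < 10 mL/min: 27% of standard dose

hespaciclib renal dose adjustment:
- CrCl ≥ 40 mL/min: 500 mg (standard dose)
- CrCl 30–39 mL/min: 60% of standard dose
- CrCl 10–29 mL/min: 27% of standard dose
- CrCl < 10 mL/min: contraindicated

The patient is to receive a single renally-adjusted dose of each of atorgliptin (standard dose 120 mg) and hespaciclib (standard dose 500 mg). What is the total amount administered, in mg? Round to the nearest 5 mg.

CrCl = (140 − 44) × 52.8 / (72 × 3.1) = 5068.8 / 223.20 ≈ 22.7 mL/min
CrCl ≈ 23 mL/min.
atorgliptin: 10–24 mL/min → 67% of 120 mg = 80.4 mg.
hespaciclib: 10–29 mL/min → 27% of 500 mg = 135 mg.
Total = 80.4 + 135 = 215.4 mg.

215 mg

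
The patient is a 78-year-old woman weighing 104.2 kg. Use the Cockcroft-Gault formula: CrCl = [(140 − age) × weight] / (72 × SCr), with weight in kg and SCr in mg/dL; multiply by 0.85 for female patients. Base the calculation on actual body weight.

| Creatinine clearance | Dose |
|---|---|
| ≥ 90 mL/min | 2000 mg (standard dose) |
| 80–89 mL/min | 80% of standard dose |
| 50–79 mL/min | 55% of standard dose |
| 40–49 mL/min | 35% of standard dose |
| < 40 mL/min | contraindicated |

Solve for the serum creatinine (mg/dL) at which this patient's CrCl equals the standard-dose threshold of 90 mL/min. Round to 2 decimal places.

0.85 mg/dL

Standard dose requires CrCl ≥ 90 mL/min.
Set (140 − 78) × 104.2 × 0.85 / (72 × SCr) = 90
SCr = (140 − 78) × 104.2 × 0.85 / (72 × 90) = 0.847 mg/dL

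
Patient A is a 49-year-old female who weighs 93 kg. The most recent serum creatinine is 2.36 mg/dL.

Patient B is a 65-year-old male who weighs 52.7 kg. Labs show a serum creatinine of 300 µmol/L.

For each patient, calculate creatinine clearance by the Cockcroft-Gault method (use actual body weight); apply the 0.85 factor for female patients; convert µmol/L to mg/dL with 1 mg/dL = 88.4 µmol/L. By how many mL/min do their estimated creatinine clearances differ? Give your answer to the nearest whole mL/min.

26 mL/min

Patient A: CrCl = (140 − 49) × 93 / (72 × 2.36) × 0.85 = 8463.0 / 169.92 × 0.85 ≈ 42.3 mL/min
Patient B: SCr = 300 / 88.4 = 3.394 mg/dL
Patient B: CrCl = (140 − 65) × 52.7 / (72 × 3.394) = 3952.5 / 244.37 ≈ 16.2 mL/min
|42.3 − 16.2| = 26.1 mL/min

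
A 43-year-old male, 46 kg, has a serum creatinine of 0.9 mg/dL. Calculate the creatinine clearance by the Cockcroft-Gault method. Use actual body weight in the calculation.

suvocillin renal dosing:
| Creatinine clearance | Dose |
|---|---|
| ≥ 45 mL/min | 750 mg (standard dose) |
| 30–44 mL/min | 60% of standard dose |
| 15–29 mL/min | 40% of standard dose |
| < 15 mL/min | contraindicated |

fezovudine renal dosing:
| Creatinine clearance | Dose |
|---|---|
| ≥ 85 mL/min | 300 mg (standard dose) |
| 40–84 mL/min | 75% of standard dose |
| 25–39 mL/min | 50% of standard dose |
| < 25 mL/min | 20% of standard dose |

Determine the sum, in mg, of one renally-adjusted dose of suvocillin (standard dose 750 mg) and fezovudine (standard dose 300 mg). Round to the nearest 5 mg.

975 mg

CrCl = (140 − 43) × 46 / (72 × 0.9) = 4462.0 / 64.80 ≈ 68.9 mL/min
CrCl ≈ 69 mL/min.
suvocillin: ≥ 45 mL/min → 100% of 750 mg = 750 mg.
fezovudine: 40–84 mL/min → 75% of 300 mg = 225 mg.
Total = 750 + 225 = 975 mg.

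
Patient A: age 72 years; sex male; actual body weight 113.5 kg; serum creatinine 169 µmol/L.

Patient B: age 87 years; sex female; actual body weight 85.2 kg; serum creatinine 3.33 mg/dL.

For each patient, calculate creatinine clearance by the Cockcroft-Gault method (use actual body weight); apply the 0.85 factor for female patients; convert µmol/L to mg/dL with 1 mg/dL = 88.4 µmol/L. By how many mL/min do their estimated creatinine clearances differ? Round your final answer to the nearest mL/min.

40 mL/min

Patient A: SCr = 169 / 88.4 = 1.912 mg/dL
Patient A: CrCl = (140 − 72) × 113.5 / (72 × 1.912) = 7718.0 / 137.66 ≈ 56.1 mL/min
Patient B: CrCl = (140 − 87) × 85.2 / (72 × 3.33) × 0.85 = 4515.6 / 239.76 × 0.85 ≈ 16.0 mL/min
|56.1 − 16.0| = 40.1 mL/min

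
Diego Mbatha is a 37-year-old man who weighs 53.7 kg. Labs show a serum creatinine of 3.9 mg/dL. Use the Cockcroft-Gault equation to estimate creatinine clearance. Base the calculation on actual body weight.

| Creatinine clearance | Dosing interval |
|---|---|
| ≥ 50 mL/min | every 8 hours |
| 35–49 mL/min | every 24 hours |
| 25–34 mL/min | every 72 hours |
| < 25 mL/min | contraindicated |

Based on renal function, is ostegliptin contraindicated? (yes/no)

yes

CrCl = (140 − 37) × 53.7 / (72 × 3.9) = 5531.1 / 280.80 ≈ 19.7 mL/min
CrCl ≈ 20 mL/min, which is < 25 mL/min.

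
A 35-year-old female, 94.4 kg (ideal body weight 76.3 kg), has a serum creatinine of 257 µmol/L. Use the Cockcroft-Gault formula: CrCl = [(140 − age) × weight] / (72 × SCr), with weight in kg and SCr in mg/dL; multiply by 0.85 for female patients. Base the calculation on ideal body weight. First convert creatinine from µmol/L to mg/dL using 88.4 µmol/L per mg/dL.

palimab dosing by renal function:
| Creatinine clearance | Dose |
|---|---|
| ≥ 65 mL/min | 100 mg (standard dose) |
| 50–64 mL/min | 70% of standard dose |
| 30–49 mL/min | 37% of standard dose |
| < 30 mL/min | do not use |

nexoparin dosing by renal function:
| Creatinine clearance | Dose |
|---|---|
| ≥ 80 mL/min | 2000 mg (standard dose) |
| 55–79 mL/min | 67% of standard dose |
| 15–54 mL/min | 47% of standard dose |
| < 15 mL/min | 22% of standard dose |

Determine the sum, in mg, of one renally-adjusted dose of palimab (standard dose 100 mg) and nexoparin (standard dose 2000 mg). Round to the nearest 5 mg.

SCr = 257 / 88.4 = 2.907 mg/dL
CrCl = (140 − 35) × 76.3 / (72 × 2.907) × 0.85 = 8011.5 / 209.30 × 0.85 ≈ 32.5 mL/min
CrCl ≈ 33 mL/min.
palimab: 30–49 mL/min → 37% of 100 mg = 37 mg.
nexoparin: 15–54 mL/min → 47% of 2000 mg = 940 mg.
Total = 37 + 940 = 977 mg.

975 mg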